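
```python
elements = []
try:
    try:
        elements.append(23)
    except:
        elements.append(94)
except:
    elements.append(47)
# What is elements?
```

Step-by-step execution trace:
1. Inner try: `elements.append(23)` → elements = [23]. No exception raised.
2. Inner `except` is skipped.
3. Inner try completes normally; outer `except` is skipped.
Result: [23]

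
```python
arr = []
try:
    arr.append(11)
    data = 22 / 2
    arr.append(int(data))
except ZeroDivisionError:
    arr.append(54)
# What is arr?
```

Step-by-step execution trace:
1. try: `arr.append(11)` → arr = [11].
2. `data = 22 / 2` → data = 11.0. No exception raised.
3. `arr.append(int(data))` → arr = [11, 11].
4. `except ZeroDivisionError` is skipped (no exception was raised).
Result: [11, 11]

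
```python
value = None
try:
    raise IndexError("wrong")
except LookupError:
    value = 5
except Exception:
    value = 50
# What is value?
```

Step-by-step execution trace:
1. `raise IndexError(...)` raises IndexError.
2. `except LookupError` matches (IndexError is a subclass of LookupError) → value = 5.
3. `except Exception` is not reached.
Result: 5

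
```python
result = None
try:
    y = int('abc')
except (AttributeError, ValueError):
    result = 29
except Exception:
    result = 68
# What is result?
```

Step-by-step execution trace:
1. `y = int('abc')` raises ValueError.
2. `except (AttributeError, ValueError)` matches (ValueError is in the tuple) → result = 29.
3. `except Exception` is not reached.
Result: 29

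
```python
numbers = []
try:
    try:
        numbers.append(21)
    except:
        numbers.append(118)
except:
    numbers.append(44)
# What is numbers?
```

Step-by-step execution trace:
1. Inner try: `numbers.append(21)` → numbers = [21]. No exception raised.
2. Inner `except` is skipped.
3. Inner try completes normally; outer `except` is skipped.
Result: [21]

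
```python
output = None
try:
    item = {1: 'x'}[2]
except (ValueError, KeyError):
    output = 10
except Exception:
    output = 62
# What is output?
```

Step-by-step execution trace:
1. `item = {1: 'x'}[2]` raises KeyError.
2. `except (ValueError, KeyError)` matches (KeyError is in the tuple) → output = 10.
3. `except Exception` is not reached.
Result: 10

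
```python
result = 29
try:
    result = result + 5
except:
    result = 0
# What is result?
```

Step-by-step execution trace:
1. result starts at 29.
2. try: `result = result + 5` → result = 34. No exception raised.
3. `except` is skipped.
Result: 34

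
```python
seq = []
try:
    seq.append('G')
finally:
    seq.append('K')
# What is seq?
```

Step-by-step execution trace:
1. try: `seq.append('G')` → seq = ['G'].
2. The try body completes without raising.
3. finally always runs: `seq.append('K')` → seq = ['G', 'K'].
Result: ['G', 'K']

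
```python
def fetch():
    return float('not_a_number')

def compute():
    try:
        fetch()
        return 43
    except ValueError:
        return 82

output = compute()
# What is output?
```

Step-by-step execution trace:
1. `compute()` calls `fetch()`.
2. `fetch()` evaluates `float('not_a_number')`, which raises ValueError; it propagates to the caller.
3. `return 43` is not reached.
4. `except ValueError` in compute matches → returns 82.
5. output = 82.
Result: 82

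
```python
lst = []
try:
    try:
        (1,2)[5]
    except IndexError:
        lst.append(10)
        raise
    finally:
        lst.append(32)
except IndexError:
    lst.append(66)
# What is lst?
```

Step-by-step execution trace:
1. Inner try: `(1,2)[5]` raises IndexError.
2. Inner `except IndexError` matches → `lst.append(10)` → lst = [10].
3. bare `raise` re-raises IndexError.
4. Inner `finally` runs during unwinding: `lst.append(32)` → lst = [10, 32].
5. Outer `except IndexError` matches → `lst.append(66)` → lst = [10, 32, 66].
Result: [10, 32, 66]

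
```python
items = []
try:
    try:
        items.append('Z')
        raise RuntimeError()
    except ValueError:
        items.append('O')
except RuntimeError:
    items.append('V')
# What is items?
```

Step-by-step execution trace:
1. Inner try: `items.append('Z')` → items = ['Z'].
2. `raise RuntimeError()` raises RuntimeError.
3. Inner `except ValueError` does not match RuntimeError; exception propagates to outer try.
4. Outer `except RuntimeError` matches → `items.append('V')` → items = ['Z', 'V'].
Result: ['Z', 'V']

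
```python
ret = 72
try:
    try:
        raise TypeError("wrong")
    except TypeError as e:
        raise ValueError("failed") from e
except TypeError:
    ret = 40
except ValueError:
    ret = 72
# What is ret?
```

Step-by-step execution trace:
1. Inner try raises TypeError; inner `except TypeError as e` catches it.
2. `raise ValueError(...) from e` raises ValueError (TypeError is attached as __cause__, but only ValueError is active).
3. Outer `except TypeError` does not match ValueError; skipped.
4. Outer `except ValueError` matches → ret = 72.
Result: 72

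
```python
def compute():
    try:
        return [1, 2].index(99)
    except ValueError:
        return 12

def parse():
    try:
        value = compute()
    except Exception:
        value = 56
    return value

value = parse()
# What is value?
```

Step-by-step execution trace:
1. `parse()` calls `compute()`.
2. In compute: `[1, 2].index(99)` raises ValueError; `except ValueError` catches it → returns 12.
3. In parse: `value = compute()` → value = 12. No exception reaches parse.
4. `except Exception` is skipped; parse returns 12.
5. value = 12.
Result: 12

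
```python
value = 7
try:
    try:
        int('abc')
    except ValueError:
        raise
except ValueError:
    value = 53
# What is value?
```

Step-by-step execution trace:
1. Inner try: `int('abc')` raises ValueError.
2. Inner `except ValueError` matches; bare `raise` re-raises the same ValueError.
3. Outer `except ValueError` matches → value = 53.
Result: 53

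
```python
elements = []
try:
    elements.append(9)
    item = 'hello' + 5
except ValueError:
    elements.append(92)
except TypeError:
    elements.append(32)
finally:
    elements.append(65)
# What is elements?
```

Step-by-step execution trace:
1. try: `elements.append(9)` → elements = [9].
2. `item = 'hello' + 5` raises TypeError.
3. `except ValueError` does not match TypeError; skipped.
4. `except TypeError` matches → `elements.append(32)` → elements = [9, 32].
5. finally always runs: `elements.append(65)` → elements = [9, 32, 65].
Result: [9, 32, 65]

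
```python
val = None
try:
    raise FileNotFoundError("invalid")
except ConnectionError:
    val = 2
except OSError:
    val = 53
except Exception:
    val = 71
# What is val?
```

Step-by-step execution trace:
1. `raise FileNotFoundError(...)` raises FileNotFoundError.
2. `except ConnectionError` does not match (FileNotFoundError is not a subclass of ConnectionError); skipped.
3. `except OSError` matches (FileNotFoundError is a subclass of OSError) → val = 53.
4. `except Exception` is not reached.
Result: 53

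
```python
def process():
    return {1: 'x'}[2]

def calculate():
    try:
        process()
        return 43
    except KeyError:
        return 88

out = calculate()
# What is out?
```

Step-by-step execution trace:
1. `calculate()` calls `process()`.
2. `process()` evaluates `{1: 'x'}[2]`, which raises KeyError; it propagates to the caller.
3. `return 43` is not reached.
4. `except KeyError` in calculate matches → returns 88.
5. out = 88.
Result: 88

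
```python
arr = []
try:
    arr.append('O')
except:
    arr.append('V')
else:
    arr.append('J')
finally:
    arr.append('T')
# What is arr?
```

Step-by-step execution trace:
1. try: `arr.append('O')` → arr = ['O']. No exception raised.
2. `except` is skipped.
3. `else` runs: `arr.append('J')` → arr = ['O', 'J'].
4. `finally` always runs: `arr.append('T')` → arr = ['O', 'J', 'T'].
Result: ['O', 'J', 'T']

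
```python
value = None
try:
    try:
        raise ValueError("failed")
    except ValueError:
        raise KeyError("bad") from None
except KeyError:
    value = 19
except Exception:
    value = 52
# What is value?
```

Step-by-step execution trace:
1. Inner try raises ValueError; inner `except ValueError` catches it.
2. `raise KeyError(...) from None` raises KeyError (from None suppresses __context__, but the active exception is still KeyError).
3. Outer `except KeyError` matches → value = 19.
4. `except Exception` is not reached.
Result: 19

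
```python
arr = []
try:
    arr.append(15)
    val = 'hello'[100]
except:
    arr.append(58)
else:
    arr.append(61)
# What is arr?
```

Step-by-step execution trace:
1. try: `arr.append(15)` → arr = [15].
2. `val = 'hello'[100]` raises IndexError.
3. bare `except` matches → `arr.append(58)` → arr = [15, 58].
4. `else` is skipped (an exception was raised).
Result: [15, 58]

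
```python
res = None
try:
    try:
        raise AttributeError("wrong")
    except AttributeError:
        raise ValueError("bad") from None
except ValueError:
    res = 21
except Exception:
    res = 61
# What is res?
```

Step-by-step execution trace:
1. Inner try raises AttributeError; inner `except AttributeError` catches it.
2. `raise ValueError(...) from None` raises ValueError (from None suppresses __context__, but the active exception is still ValueError).
3. Outer `except ValueError` matches → res = 21.
4. `except Exception` is not reached.
Result: 21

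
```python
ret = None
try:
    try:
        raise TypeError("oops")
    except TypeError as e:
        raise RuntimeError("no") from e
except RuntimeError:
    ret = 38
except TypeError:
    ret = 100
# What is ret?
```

Step-by-step execution trace:
1. Inner try raises TypeError; inner `except TypeError as e` catches it.
2. `raise RuntimeError(...) from e` raises RuntimeError (TypeError is attached as __cause__, but only RuntimeError is active).
3. Outer `except RuntimeError` matches → ret = 38.
4. `except TypeError` is not reached.
Result: 38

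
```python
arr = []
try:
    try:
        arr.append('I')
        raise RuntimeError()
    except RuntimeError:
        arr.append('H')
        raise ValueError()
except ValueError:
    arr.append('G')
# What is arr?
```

Step-by-step execution trace:
1. Inner try: `arr.append('I')` → arr = ['I'].
2. `raise RuntimeError()` raises RuntimeError.
3. Inner `except RuntimeError` matches → `arr.append('H')` → arr = ['I', 'H'].
4. `raise ValueError()` raises ValueError; propagates to outer try.
5. Outer `except ValueError` matches → `arr.append('G')` → arr = ['I', 'H', 'G'].
Result: ['I', 'H', 'G']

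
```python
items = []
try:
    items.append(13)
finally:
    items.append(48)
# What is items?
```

Step-by-step execution trace:
1. try: `items.append(13)` → items = [13].
2. The try body completes without raising.
3. finally always runs: `items.append(48)` → items = [13, 48].
Result: [13, 48]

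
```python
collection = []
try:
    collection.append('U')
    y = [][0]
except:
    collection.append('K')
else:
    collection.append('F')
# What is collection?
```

Step-by-step execution trace:
1. try: `collection.append('U')` → collection = ['U'].
2. `y = [][0]` raises IndexError.
3. bare `except` matches → `collection.append('K')` → collection = ['U', 'K'].
4. `else` is skipped (an exception was raised).
Result: ['U', 'K']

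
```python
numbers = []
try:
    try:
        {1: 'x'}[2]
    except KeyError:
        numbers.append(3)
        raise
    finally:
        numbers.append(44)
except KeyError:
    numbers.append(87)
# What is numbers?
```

Step-by-step execution trace:
1. Inner try: `{1: 'x'}[2]` raises KeyError.
2. Inner `except KeyError` matches → `numbers.append(3)` → numbers = [3].
3. bare `raise` re-raises KeyError.
4. Inner `finally` runs during unwinding: `numbers.append(44)` → numbers = [3, 44].
5. Outer `except KeyError` matches → `numbers.append(87)` → numbers = [3, 44, 87].
Result: [3, 44, 87]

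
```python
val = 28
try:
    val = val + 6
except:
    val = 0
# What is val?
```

Step-by-step execution trace:
1. val starts at 28.
2. try: `val = val + 6` → val = 34. No exception raised.
3. `except` is skipped.
Result: 34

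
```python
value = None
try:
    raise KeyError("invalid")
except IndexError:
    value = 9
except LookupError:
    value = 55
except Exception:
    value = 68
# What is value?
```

Step-by-step execution trace:
1. `raise KeyError(...)` raises KeyError.
2. `except IndexError` does not match (KeyError is not a subclass of IndexError); skipped.
3. `except LookupError` matches (KeyError is a subclass of LookupError) → value = 55.
4. `except Exception` is not reached.
Result: 55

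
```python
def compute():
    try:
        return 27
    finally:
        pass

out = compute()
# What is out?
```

Step-by-step execution trace:
1. `compute()` enters try: `return 27` sets pending return value 27.
2. Before returning, `finally: pass` runs (no effect).
3. compute() returns 27 → out = 27.
Result: 27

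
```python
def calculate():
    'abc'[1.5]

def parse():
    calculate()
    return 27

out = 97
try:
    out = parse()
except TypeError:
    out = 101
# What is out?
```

Step-by-step execution trace:
1. out starts at 97.
2. try: `parse()` calls `calculate()`.
3. `calculate()` evaluates `'abc'[1.5]`, which raises TypeError; it propagates through parse (uncaught).
4. `return 27` in parse is not reached; the assignment to out does not complete.
5. `except TypeError` matches → out = 101.
Result: 101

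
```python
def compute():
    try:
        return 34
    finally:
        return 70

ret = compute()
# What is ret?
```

Step-by-step execution trace:
1. `compute()` enters try: `return 34` sets pending return value 34.
2. Before returning, `finally: return 70` runs and overrides the pending return.
3. compute() returns 70 → ret = 70.
Result: 70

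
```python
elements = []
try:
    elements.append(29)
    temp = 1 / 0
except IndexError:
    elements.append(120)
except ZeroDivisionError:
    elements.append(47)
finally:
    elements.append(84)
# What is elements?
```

Step-by-step execution trace:
1. try: `elements.append(29)` → elements = [29].
2. `temp = 1 / 0` raises ZeroDivisionError.
3. `except IndexError` does not match ZeroDivisionError; skipped.
4. `except ZeroDivisionError` matches → `elements.append(47)` → elements = [29, 47].
5. finally always runs: `elements.append(84)` → elements = [29, 47, 84].
Result: [29, 47, 84]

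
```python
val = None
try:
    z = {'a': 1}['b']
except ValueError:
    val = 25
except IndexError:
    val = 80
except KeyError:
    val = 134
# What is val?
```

Step-by-step execution trace:
1. `z = {'a': 1}['b']` raises KeyError.
2. `except ValueError` does not match KeyError; skipped.
3. `except IndexError` does not match KeyError; skipped.
4. `except KeyError` matches → val = 134.
Result: 134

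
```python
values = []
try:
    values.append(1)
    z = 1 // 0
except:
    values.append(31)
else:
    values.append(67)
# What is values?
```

Step-by-step execution trace:
1. try: `values.append(1)` → values = [1].
2. `z = 1 // 0` raises ZeroDivisionError.
3. bare `except` matches → `values.append(31)` → values = [1, 31].
4. `else` is skipped (an exception was raised).
Result: [1, 31]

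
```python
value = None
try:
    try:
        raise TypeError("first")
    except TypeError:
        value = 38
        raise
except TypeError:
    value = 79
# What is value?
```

Step-by-step execution trace:
1. Inner try: `raise TypeError("first")` raises TypeError.
2. Inner `except TypeError` matches → value = 38.
3. bare `raise` re-raises the same TypeError.
4. Outer `except TypeError` matches → value = 79.
Result: 79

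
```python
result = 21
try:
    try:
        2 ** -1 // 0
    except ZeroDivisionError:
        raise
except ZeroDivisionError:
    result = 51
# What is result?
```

Step-by-step execution trace:
1. Inner try: `2 ** -1 // 0` raises ZeroDivisionError.
2. Inner `except ZeroDivisionError` matches; bare `raise` re-raises the same ZeroDivisionError.
3. Outer `except ZeroDivisionError` matches → result = 51.
Result: 51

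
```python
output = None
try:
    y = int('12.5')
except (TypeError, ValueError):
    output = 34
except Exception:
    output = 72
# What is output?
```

Step-by-step execution trace:
1. `y = int('12.5')` raises ValueError.
2. `except (TypeError, ValueError)` matches (ValueError is in the tuple) → output = 34.
3. `except Exception` is not reached.
Result: 34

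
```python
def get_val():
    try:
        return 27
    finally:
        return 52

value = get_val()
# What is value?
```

Step-by-step execution trace:
1. `get_val()` enters try: `return 27` sets pending return value 27.
2. Before returning, `finally: return 52` runs and overrides the pending return.
3. get_val() returns 52 → value = 52.
Result: 52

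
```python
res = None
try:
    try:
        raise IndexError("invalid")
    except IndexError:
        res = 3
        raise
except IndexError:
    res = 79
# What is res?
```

Step-by-step execution trace:
1. Inner try: `raise IndexError("invalid")` raises IndexError.
2. Inner `except IndexError` matches → res = 3.
3. bare `raise` re-raises the same IndexError.
4. Outer `except IndexError` matches → res = 79.
Result: 79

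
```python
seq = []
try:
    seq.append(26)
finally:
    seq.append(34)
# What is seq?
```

Step-by-step execution trace:
1. try: `seq.append(26)` → seq = [26].
2. The try body completes without raising.
3. finally always runs: `seq.append(34)` → seq = [26, 34].
Result: [26, 34]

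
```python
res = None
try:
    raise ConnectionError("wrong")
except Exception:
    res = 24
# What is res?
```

Step-by-step execution trace:
1. `raise ConnectionError(...)` raises ConnectionError.
2. `except Exception` matches (ConnectionError is a subclass of Exception) → res = 24.
Result: 24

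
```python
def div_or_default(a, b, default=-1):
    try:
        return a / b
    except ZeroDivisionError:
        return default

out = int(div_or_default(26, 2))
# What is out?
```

Step-by-step execution trace:
1. `div_or_default(26, 2)` enters try: `return 26 / 2` → returns 13.0. No exception raised.
2. `except ZeroDivisionError` is skipped.
3. `int(13.0)` → 13 → out = 13.
Result: 13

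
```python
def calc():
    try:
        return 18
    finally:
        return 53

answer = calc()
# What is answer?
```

Step-by-step execution trace:
1. `calc()` enters try: `return 18` sets pending return value 18.
2. Before returning, `finally: return 53` runs and overrides the pending return.
3. calc() returns 53 → answer = 53.
Result: 53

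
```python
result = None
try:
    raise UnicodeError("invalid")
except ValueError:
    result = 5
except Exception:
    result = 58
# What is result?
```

Step-by-step execution trace:
1. `raise UnicodeError(...)` raises UnicodeError.
2. `except ValueError` matches (UnicodeError is a subclass of ValueError) → result = 5.
3. `except Exception` is not reached.
Result: 5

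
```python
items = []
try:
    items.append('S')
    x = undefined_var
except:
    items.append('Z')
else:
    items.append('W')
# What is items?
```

Step-by-step execution trace:
1. try: `items.append('S')` → items = ['S'].
2. `x = undefined_var` raises NameError.
3. bare `except` matches → `items.append('Z')` → items = ['S', 'Z'].
4. `else` is skipped (an exception was raised).
Result: ['S', 'Z']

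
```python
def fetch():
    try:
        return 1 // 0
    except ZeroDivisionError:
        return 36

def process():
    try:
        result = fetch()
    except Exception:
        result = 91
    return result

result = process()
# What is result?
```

Step-by-step execution trace:
1. `process()` calls `fetch()`.
2. In fetch: `1 // 0` raises ZeroDivisionError; `except ZeroDivisionError` catches it → returns 36.
3. In process: `result = fetch()` → result = 36. No exception reaches process.
4. `except Exception` is skipped; process returns 36.
5. result = 36.
Result: 36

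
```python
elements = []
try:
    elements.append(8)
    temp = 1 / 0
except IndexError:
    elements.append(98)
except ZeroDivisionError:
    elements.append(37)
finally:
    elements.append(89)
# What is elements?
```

Step-by-step execution trace:
1. try: `elements.append(8)` → elements = [8].
2. `temp = 1 / 0` raises ZeroDivisionError.
3. `except IndexError` does not match ZeroDivisionError; skipped.
4. `except ZeroDivisionError` matches → `elements.append(37)` → elements = [8, 37].
5. finally always runs: `elements.append(89)` → elements = [8, 37, 89].
Result: [8, 37, 89]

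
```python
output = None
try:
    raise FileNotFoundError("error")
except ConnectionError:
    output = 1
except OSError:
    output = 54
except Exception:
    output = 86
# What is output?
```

Step-by-step execution trace:
1. `raise FileNotFoundError(...)` raises FileNotFoundError.
2. `except ConnectionError` does not match (FileNotFoundError is not a subclass of ConnectionError); skipped.
3. `except OSError` matches (FileNotFoundError is a subclass of OSError) → output = 54.
4. `except Exception` is not reached.
Result: 54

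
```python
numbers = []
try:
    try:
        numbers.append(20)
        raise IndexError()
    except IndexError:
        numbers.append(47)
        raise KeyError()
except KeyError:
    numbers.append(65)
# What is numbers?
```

Step-by-step execution trace:
1. Inner try: `numbers.append(20)` → numbers = [20].
2. `raise IndexError()` raises IndexError.
3. Inner `except IndexError` matches → `numbers.append(47)` → numbers = [20, 47].
4. `raise KeyError()` raises KeyError; propagates to outer try.
5. Outer `except KeyError` matches → `numbers.append(65)` → numbers = [20, 47, 65].
Result: [20, 47, 65]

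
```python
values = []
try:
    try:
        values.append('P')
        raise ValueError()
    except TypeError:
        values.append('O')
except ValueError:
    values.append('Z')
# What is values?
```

Step-by-step execution trace:
1. Inner try: `values.append('P')` → values = ['P'].
2. `raise ValueError()` raises ValueError.
3. Inner `except TypeError` does not match ValueError; exception propagates to outer try.
4. Outer `except ValueError` matches → `values.append('Z')` → values = ['P', 'Z'].
Result: ['P', 'Z']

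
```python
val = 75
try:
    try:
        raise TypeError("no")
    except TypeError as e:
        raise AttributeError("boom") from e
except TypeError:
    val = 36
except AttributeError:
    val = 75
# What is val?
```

Step-by-step execution trace:
1. Inner try raises TypeError; inner `except TypeError as e` catches it.
2. `raise AttributeError(...) from e` raises AttributeError (TypeError is attached as __cause__, but only AttributeError is active).
3. Outer `except TypeError` does not match AttributeError; skipped.
4. Outer `except AttributeError` matches → val = 75.
Result: 75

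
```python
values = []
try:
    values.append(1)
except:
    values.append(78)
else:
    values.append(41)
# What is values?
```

Step-by-step execution trace:
1. try: `values.append(1)` → values = [1]. No exception raised.
2. `except` is skipped.
3. `else` runs (try completed without exception): `values.append(41)` → values = [1, 41].
Result: [1, 41]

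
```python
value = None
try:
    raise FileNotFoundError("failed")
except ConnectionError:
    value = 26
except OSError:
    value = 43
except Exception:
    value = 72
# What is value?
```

Step-by-step execution trace:
1. `raise FileNotFoundError(...)` raises FileNotFoundError.
2. `except ConnectionError` does not match (FileNotFoundError is not a subclass of ConnectionError); skipped.
3. `except OSError` matches (FileNotFoundError is a subclass of OSError) → value = 43.
4. `except Exception` is not reached.
Result: 43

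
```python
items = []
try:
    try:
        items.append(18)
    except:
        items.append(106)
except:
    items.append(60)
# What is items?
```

Step-by-step execution trace:
1. Inner try: `items.append(18)` → items = [18]. No exception raised.
2. Inner `except` is skipped.
3. Inner try completes normally; outer `except` is skipped.
Result: [18]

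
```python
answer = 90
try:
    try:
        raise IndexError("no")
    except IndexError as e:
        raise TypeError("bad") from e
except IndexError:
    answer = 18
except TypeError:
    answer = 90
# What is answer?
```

Step-by-step execution trace:
1. Inner try raises IndexError; inner `except IndexError as e` catches it.
2. `raise TypeError(...) from e` raises TypeError (IndexError is attached as __cause__, but only TypeError is active).
3. Outer `except IndexError` does not match TypeError; skipped.
4. Outer `except TypeError` matches → answer = 90.
Result: 90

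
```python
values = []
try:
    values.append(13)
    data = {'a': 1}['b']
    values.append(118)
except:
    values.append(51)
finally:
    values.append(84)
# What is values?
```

Step-by-step execution trace:
1. try: `values.append(13)` → values = [13].
2. `data = {'a': 1}['b']` raises KeyError; `values.append(118)` is not reached.
3. bare `except` matches → `values.append(51)` → values = [13, 51].
4. finally always runs: `values.append(84)` → values = [13, 51, 84].
Result: [13, 51, 84]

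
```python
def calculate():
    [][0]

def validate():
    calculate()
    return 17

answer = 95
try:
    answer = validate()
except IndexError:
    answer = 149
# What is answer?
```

Step-by-step execution trace:
1. answer starts at 95.
2. try: `validate()` calls `calculate()`.
3. `calculate()` evaluates `[][0]`, which raises IndexError; it propagates through validate (uncaught).
4. `return 17` in validate is not reached; the assignment to answer does not complete.
5. `except IndexError` matches → answer = 149.
Result: 149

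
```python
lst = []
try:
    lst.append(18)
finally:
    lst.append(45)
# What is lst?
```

Step-by-step execution trace:
1. try: `lst.append(18)` → lst = [18].
2. The try body completes without raising.
3. finally always runs: `lst.append(45)` → lst = [18, 45].
Result: [18, 45]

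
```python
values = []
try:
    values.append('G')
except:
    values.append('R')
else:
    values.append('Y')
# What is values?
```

Step-by-step execution trace:
1. try: `values.append('G')` → values = ['G']. No exception raised.
2. `except` is skipped.
3. `else` runs (try completed without exception): `values.append('Y')` → values = ['G', 'Y'].
Result: ['G', 'Y']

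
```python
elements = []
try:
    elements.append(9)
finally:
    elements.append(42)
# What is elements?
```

Step-by-step execution trace:
1. try: `elements.append(9)` → elements = [9].
2. The try body completes without raising.
3. finally always runs: `elements.append(42)` → elements = [9, 42].
Result: [9, 42]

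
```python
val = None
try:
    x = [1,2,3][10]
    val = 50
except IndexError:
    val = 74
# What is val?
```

Step-by-step execution trace:
1. `x = [1,2,3][10]` raises IndexError.
2. `val = 50` is not reached.
3. `except IndexError` matches → val = 74.
Result: 74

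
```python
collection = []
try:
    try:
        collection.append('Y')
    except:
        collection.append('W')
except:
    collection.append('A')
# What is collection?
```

Step-by-step execution trace:
1. Inner try: `collection.append('Y')` → collection = ['Y']. No exception raised.
2. Inner `except` is skipped.
3. Inner try completes normally; outer `except` is skipped.
Result: ['Y']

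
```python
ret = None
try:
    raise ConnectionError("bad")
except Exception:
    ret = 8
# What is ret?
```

Step-by-step execution trace:
1. `raise ConnectionError(...)` raises ConnectionError.
2. `except Exception` matches (ConnectionError is a subclass of Exception) → ret = 8.
Result: 8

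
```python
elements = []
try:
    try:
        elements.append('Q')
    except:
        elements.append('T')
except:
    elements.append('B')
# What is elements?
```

Step-by-step execution trace:
1. Inner try: `elements.append('Q')` → elements = ['Q']. No exception raised.
2. Inner `except` is skipped.
3. Inner try completes normally; outer `except` is skipped.
Result: ['Q']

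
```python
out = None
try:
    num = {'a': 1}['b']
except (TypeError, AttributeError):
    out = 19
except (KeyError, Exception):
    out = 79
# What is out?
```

Step-by-step execution trace:
1. `num = {'a': 1}['b']` raises KeyError.
2. `except (TypeError, AttributeError)` does not match KeyError; skipped.
3. `except (KeyError, Exception)` matches (KeyError is in the tuple) → out = 79.
Result: 79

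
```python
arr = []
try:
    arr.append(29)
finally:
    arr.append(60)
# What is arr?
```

Step-by-step execution trace:
1. try: `arr.append(29)` → arr = [29].
2. The try body completes without raising.
3. finally always runs: `arr.append(60)` → arr = [29, 60].
Result: [29, 60]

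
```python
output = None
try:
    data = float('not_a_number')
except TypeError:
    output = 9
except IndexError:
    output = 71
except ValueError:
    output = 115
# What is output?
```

Step-by-step execution trace:
1. `data = float('not_a_number')` raises ValueError.
2. `except TypeError` does not match ValueError; skipped.
3. `except IndexError` does not match ValueError; skipped.
4. `except ValueError` matches → output = 115.
Result: 115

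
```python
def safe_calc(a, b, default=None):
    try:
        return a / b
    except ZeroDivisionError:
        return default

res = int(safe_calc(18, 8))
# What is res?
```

Step-by-step execution trace:
1. `safe_calc(18, 8)` enters try: `return 18 / 8` → returns 2.25. No exception raised.
2. `except ZeroDivisionError` is skipped.
3. `int(2.25)` → 2 → res = 2.
Result: 2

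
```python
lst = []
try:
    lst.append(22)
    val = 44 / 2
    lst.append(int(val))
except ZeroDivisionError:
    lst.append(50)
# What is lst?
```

Step-by-step execution trace:
1. try: `lst.append(22)` → lst = [22].
2. `val = 44 / 2` → val = 22.0. No exception raised.
3. `lst.append(int(val))` → lst = [22, 22].
4. `except ZeroDivisionError` is skipped (no exception was raised).
Result: [22, 22]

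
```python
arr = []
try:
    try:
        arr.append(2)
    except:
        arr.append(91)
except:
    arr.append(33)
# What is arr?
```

Step-by-step execution trace:
1. Inner try: `arr.append(2)` → arr = [2]. No exception raised.
2. Inner `except` is skipped.
3. Inner try completes normally; outer `except` is skipped.
Result: [2]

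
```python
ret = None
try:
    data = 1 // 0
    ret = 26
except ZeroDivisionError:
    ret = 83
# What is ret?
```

Step-by-step execution trace:
1. `data = 1 // 0` raises ZeroDivisionError.
2. `ret = 26` is not reached.
3. `except ZeroDivisionError` matches → ret = 83.
Result: 83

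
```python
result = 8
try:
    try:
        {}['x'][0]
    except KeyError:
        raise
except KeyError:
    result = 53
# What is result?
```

Step-by-step execution trace:
1. Inner try: `{}['x'][0]` raises KeyError.
2. Inner `except KeyError` matches; bare `raise` re-raises the same KeyError.
3. Outer `except KeyError` matches → result = 53.
Result: 53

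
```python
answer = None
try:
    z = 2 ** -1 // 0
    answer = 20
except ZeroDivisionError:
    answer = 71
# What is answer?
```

Step-by-step execution trace:
1. `z = 2 ** -1 // 0` raises ZeroDivisionError.
2. `answer = 20` is not reached.
3. `except ZeroDivisionError` matches → answer = 71.
Result: 71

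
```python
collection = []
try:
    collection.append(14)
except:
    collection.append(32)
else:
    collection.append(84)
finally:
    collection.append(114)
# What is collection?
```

Step-by-step execution trace:
1. try: `collection.append(14)` → collection = [14]. No exception raised.
2. `except` is skipped.
3. `else` runs: `collection.append(84)` → collection = [14, 84].
4. `finally` always runs: `collection.append(114)` → collection = [14, 84, 114].
Result: [14, 84, 114]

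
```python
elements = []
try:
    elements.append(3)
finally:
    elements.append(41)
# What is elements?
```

Step-by-step execution trace:
1. try: `elements.append(3)` → elements = [3].
2. The try body completes without raising.
3. finally always runs: `elements.append(41)` → elements = [3, 41].
Result: [3, 41]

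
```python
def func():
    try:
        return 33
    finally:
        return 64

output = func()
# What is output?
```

Step-by-step execution trace:
1. `func()` enters try: `return 33` sets pending return value 33.
2. Before returning, `finally: return 64` runs and overrides the pending return.
3. func() returns 64 → output = 64.
Result: 64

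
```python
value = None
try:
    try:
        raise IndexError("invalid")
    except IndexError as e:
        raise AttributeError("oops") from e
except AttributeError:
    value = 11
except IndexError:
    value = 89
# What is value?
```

Step-by-step execution trace:
1. Inner try raises IndexError; inner `except IndexError as e` catches it.
2. `raise AttributeError(...) from e` raises AttributeError (IndexError is attached as __cause__, but only AttributeError is active).
3. Outer `except AttributeError` matches → value = 11.
4. `except IndexError` is not reached.
Result: 11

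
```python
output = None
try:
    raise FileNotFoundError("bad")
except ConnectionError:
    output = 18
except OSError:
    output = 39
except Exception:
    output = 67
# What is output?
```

Step-by-step execution trace:
1. `raise FileNotFoundError(...)` raises FileNotFoundError.
2. `except ConnectionError` does not match (FileNotFoundError is not a subclass of ConnectionError); skipped.
3. `except OSError` matches (FileNotFoundError is a subclass of OSError) → output = 39.
4. `except Exception` is not reached.
Result: 39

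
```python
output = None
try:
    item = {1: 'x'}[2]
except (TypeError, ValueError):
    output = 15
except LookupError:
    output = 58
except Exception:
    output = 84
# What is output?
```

Step-by-step execution trace:
1. `item = {1: 'x'}[2]` raises KeyError.
2. `except (TypeError, ValueError)` does not match KeyError; skipped.
3. `except LookupError` matches (KeyError is a subclass of LookupError) → output = 58.
4. `except Exception` is not reached.
Result: 58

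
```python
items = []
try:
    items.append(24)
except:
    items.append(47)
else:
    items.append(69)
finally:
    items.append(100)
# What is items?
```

Step-by-step execution trace:
1. try: `items.append(24)` → items = [24]. No exception raised.
2. `except` is skipped.
3. `else` runs: `items.append(69)` → items = [24, 69].
4. `finally` always runs: `items.append(100)` → items = [24, 69, 100].
Result: [24, 69, 100]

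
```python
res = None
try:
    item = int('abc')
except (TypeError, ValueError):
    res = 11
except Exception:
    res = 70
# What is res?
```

Step-by-step execution trace:
1. `item = int('abc')` raises ValueError.
2. `except (TypeError, ValueError)` matches (ValueError is in the tuple) → res = 11.
3. `except Exception` is not reached.
Result: 11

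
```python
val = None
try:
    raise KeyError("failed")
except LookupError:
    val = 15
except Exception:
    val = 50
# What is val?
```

Step-by-step execution trace:
1. `raise KeyError(...)` raises KeyError.
2. `except LookupError` matches (KeyError is a subclass of LookupError) → val = 15.
3. `except Exception` is not reached.
Result: 15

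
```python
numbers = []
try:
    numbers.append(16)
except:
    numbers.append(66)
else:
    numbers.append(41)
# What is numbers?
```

Step-by-step execution trace:
1. try: `numbers.append(16)` → numbers = [16]. No exception raised.
2. `except` is skipped.
3. `else` runs (try completed without exception): `numbers.append(41)` → numbers = [16, 41].
Result: [16, 41]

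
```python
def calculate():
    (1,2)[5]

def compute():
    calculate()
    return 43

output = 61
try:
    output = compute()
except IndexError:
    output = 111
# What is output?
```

Step-by-step execution trace:
1. output starts at 61.
2. try: `compute()` calls `calculate()`.
3. `calculate()` evaluates `(1,2)[5]`, which raises IndexError; it propagates through compute (uncaught).
4. `return 43` in compute is not reached; the assignment to output does not complete.
5. `except IndexError` matches → output = 111.
Result: 111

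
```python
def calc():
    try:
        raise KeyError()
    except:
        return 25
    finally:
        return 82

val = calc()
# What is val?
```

Step-by-step execution trace:
1. `calc()` enters try: `raise KeyError()` raises KeyError.
2. bare `except` matches → `return 25` sets pending return value 25.
3. Before returning, `finally: return 82` runs and overrides the pending return.
4. calc() returns 82 → val = 82.
Result: 82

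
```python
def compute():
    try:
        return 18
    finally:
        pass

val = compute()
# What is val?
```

Step-by-step execution trace:
1. `compute()` enters try: `return 18` sets pending return value 18.
2. Before returning, `finally: pass` runs (no effect).
3. compute() returns 18 → val = 18.
Result: 18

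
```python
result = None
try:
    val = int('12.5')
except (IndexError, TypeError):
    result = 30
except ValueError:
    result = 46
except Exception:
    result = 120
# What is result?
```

Step-by-step execution trace:
1. `val = int('12.5')` raises ValueError.
2. `except (IndexError, TypeError)` does not match ValueError; skipped.
3. `except ValueError` matches (exact type match) → result = 46.
4. `except Exception` is not reached.
Result: 46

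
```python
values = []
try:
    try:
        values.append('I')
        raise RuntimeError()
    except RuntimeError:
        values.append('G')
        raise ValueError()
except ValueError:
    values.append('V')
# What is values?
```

Step-by-step execution trace:
1. Inner try: `values.append('I')` → values = ['I'].
2. `raise RuntimeError()` raises RuntimeError.
3. Inner `except RuntimeError` matches → `values.append('G')` → values = ['I', 'G'].
4. `raise ValueError()` raises ValueError; propagates to outer try.
5. Outer `except ValueError` matches → `values.append('V')` → values = ['I', 'G', 'V'].
Result: ['I', 'G', 'V']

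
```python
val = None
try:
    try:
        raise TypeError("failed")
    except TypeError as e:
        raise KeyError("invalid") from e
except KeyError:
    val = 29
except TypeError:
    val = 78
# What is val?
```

Step-by-step execution trace:
1. Inner try raises TypeError; inner `except TypeError as e` catches it.
2. `raise KeyError(...) from e` raises KeyError (TypeError is attached as __cause__, but only KeyError is active).
3. Outer `except KeyError` matches → val = 29.
4. `except TypeError` is not reached.
Result: 29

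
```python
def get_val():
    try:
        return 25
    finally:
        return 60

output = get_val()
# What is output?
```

Step-by-step execution trace:
1. `get_val()` enters try: `return 25` sets pending return value 25.
2. Before returning, `finally: return 60` runs and overrides the pending return.
3. get_val() returns 60 → output = 60.
Result: 60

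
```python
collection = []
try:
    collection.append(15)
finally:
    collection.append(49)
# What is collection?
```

Step-by-step execution trace:
1. try: `collection.append(15)` → collection = [15].
2. The try body completes without raising.
3. finally always runs: `collection.append(49)` → collection = [15, 49].
Result: [15, 49]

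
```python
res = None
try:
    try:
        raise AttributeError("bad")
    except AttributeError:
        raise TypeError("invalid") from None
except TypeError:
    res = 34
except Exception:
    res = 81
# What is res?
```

Step-by-step execution trace:
1. Inner try raises AttributeError; inner `except AttributeError` catches it.
2. `raise TypeError(...) from None` raises TypeError (from None suppresses __context__, but the active exception is still TypeError).
3. Outer `except TypeError` matches → res = 34.
4. `except Exception` is not reached.
Result: 34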